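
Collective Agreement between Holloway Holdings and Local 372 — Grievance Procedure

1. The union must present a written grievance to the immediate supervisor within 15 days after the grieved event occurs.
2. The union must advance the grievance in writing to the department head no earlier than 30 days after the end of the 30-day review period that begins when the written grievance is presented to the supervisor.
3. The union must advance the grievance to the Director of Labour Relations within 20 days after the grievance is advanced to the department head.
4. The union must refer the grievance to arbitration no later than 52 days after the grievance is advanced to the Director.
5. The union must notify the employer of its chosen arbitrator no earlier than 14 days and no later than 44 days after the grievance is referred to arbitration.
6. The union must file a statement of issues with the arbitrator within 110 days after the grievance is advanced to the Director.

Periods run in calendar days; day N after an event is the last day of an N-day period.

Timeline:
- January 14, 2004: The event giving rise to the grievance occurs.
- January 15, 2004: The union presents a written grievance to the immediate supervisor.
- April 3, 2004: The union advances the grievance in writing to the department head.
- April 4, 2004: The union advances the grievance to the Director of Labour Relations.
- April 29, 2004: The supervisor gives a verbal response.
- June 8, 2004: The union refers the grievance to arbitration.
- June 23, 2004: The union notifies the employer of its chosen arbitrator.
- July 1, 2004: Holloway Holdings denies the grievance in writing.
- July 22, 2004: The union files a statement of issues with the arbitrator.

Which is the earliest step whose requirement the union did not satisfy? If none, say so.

Step 1: 15 days after January 14, 2004 (when the grieved event occurs) is January 29, 2004; completed January 15, 2004, before the deadline.
Step 2: the earliest permitted date is 30 days after February 14, 2004 (end of the 30-day review period, which began when the written grievance is presented to the supervisor on January 15, 2004), i.e. March 15, 2004; done April 3, 2004 — permitted.
Step 3: 20 days after April 3, 2004 (when the grievance is advanced to the department head) is April 23, 2004; done April 4, 2004 — timely.
Step 4: 52 days after April 4, 2004 (when the grievance is advanced to the Director) is May 26, 2004; done June 8, 2004 — 13 days late.

Step 4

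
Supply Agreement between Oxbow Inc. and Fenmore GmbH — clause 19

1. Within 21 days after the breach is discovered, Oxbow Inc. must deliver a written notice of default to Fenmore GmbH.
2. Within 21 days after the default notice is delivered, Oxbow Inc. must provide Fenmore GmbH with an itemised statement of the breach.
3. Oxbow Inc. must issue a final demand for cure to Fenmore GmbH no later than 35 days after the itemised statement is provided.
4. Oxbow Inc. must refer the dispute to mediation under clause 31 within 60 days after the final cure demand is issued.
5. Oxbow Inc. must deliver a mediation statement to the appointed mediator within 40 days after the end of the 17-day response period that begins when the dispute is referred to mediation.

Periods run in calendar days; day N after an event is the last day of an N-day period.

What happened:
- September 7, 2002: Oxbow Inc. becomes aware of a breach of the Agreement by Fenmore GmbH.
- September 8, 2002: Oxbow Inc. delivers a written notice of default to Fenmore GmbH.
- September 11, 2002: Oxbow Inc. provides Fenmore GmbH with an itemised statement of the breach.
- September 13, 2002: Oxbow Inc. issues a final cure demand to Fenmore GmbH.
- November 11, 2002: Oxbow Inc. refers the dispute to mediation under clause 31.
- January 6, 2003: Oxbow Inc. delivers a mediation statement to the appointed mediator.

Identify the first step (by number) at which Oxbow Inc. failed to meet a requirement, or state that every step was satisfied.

Step 1: 21 days after September 7, 2002 (when the breach is discovered) is September 28, 2002; done September 8, 2002 — timely.
Step 2: 21 days after September 8, 2002 (when the default notice is delivered) is September 29, 2002; done September 11, 2002 — timely.
Step 3: 35 days after September 11, 2002 (when the itemised statement is provided) is October 16, 2002; done September 13, 2002 — timely.
Step 4: 60 days after September 13, 2002 (when the final cure demand is issued) is November 12, 2002; completed November 11, 2002, before the deadline.
Step 5: 40 days after November 28, 2002 (end of the 17-day response period, which began when the dispute is referred to mediation on November 11, 2002) is January 7, 2003; January 6, 2003 is within that limit.

None — every step was satisfied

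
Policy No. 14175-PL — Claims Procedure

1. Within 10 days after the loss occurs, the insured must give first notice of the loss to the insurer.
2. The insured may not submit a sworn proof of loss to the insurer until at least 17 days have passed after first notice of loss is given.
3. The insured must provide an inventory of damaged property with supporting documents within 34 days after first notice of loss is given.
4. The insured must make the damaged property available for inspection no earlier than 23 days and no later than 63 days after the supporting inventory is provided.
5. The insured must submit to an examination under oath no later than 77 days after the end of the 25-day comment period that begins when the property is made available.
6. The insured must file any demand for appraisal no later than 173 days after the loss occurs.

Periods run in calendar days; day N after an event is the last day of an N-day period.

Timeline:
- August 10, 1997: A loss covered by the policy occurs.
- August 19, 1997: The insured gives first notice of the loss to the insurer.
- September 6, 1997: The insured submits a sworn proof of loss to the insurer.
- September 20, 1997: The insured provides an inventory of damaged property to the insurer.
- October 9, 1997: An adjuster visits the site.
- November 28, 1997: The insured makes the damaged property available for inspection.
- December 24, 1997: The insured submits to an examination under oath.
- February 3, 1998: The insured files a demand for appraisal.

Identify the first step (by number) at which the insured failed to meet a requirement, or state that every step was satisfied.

Step 1 — counting 10 days from August 10, 1997 (when the loss occurs) gives a deadline of August 20, 1997; done August 19, 1997 — timely.
Step 2 — must wait 17 days from August 19, 1997 (when first notice of loss is given), so not before September 5, 1997; September 6, 1997 is on or after that date.
Step 3 — counting 34 days from August 19, 1997 (when first notice of loss is given) gives a deadline of September 22, 1997; done September 20, 1997 — timely.
Step 4 — 23 and 63 days from September 20, 1997 (when the supporting inventory is provided) are October 13, 1997 and November 22, 1997 respectively; November 28, 1997 is 6 days past the end of the window.

Step 4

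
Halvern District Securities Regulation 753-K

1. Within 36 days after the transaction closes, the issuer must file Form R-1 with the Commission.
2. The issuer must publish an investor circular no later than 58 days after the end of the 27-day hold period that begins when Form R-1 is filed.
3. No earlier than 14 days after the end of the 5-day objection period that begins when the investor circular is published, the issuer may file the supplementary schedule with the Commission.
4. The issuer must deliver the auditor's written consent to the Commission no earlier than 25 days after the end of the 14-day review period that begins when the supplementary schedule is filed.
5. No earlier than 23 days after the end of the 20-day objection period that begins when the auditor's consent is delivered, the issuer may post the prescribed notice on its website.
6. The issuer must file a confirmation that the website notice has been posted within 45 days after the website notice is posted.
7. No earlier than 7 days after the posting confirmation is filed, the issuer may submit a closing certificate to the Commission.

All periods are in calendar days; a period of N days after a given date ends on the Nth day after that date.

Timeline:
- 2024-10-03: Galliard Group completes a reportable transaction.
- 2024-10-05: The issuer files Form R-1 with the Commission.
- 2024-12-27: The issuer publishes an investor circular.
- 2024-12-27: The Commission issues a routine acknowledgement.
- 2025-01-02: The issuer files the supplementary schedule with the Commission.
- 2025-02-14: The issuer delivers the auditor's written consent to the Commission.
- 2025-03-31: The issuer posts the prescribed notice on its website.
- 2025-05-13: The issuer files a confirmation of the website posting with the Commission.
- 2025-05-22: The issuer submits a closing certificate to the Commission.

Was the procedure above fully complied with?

No

Step 1: 36 days after 2024-10-03 (when the transaction closes) is 2024-11-08; done 2024-10-05 — timely.
Step 2: 58 days after 2024-11-01 (end of the 27-day hold period, which began when Form R-1 is filed on 2024-10-05) is 2024-12-29; done 2024-12-27 — timely.
Step 3: the earliest permitted date is 14 days after 2025-01-01 (end of the 5-day objection period, which began when the investor circular is published on 2024-12-27), i.e. 2025-01-15; 2025-01-02 is 13 days before the earliest permitted date.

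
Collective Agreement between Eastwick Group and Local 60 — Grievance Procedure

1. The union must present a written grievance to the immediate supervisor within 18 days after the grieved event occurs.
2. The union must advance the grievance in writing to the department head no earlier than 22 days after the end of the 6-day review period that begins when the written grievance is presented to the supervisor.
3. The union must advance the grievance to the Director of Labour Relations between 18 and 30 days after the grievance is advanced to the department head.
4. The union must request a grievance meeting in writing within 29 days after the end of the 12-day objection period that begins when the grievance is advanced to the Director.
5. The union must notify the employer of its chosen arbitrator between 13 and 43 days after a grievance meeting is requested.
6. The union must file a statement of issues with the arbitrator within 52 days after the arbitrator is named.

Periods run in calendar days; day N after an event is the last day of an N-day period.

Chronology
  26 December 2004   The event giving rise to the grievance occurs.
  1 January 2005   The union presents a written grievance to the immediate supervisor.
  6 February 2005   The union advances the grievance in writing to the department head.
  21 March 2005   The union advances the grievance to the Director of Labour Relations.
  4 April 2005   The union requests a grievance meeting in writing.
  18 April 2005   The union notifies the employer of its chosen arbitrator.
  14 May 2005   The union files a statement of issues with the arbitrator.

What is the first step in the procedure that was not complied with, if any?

Step 1: 18 days after 26 December 2004 (when the grieved event occurs) is 13 January 2005; 1 January 2005 is within that limit.
Step 2: the earliest permitted date is 22 days after 7 January 2005 (end of the 6-day review period, which began when the written grievance is presented to the supervisor on 1 January 2005), i.e. 29 January 2005; done 6 February 2005, after the minimum wait.
Step 3: the window is 18–30 days after 6 February 2005 (when the grievance is advanced to the department head), so 24 February 2005 through 8 March 2005; done 21 March 2005 — 13 days after the window closed.

Step 3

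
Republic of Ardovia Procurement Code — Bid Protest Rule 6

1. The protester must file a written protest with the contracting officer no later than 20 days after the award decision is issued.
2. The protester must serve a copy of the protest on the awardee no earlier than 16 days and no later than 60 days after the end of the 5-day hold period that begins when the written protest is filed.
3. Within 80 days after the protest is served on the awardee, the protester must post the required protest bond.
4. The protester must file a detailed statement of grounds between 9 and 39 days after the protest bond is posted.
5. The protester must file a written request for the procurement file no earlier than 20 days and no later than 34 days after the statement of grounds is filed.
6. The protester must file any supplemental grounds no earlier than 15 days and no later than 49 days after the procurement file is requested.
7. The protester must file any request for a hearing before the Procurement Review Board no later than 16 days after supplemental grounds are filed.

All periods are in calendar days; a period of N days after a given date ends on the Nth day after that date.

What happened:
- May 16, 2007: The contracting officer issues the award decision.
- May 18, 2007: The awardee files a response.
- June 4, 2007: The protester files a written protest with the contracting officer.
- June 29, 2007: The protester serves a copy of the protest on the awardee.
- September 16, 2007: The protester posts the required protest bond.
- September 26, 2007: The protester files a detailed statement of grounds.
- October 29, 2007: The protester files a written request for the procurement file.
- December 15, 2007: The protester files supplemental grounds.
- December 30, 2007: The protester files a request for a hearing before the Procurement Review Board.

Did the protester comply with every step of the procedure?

(1) due by May 16, 2007 + 20 days = June 5, 2007; completed June 4, 2007, before the deadline.
(2) the permitted window runs from June 9, 2007 + 16 = June 25, 2007 to June 9, 2007 + 60 = August 8, 2007; done June 29, 2007, which is between those dates.
(3) due by June 29, 2007 + 80 days = September 17, 2007; September 16, 2007 is within that limit.
(4) the permitted window runs from September 16, 2007 + 9 = September 25, 2007 to September 16, 2007 + 39 = October 25, 2007; September 26, 2007 falls inside that range.
(5) the permitted window runs from September 26, 2007 + 20 = October 16, 2007 to September 26, 2007 + 34 = October 30, 2007; October 29, 2007 falls inside that range.
(6) the permitted window runs from October 29, 2007 + 15 = November 13, 2007 to October 29, 2007 + 49 = December 17, 2007; done December 15, 2007 — within the window.
(7) due by December 15, 2007 + 16 days = December 31, 2007; completed December 30, 2007, before the deadline.

Yes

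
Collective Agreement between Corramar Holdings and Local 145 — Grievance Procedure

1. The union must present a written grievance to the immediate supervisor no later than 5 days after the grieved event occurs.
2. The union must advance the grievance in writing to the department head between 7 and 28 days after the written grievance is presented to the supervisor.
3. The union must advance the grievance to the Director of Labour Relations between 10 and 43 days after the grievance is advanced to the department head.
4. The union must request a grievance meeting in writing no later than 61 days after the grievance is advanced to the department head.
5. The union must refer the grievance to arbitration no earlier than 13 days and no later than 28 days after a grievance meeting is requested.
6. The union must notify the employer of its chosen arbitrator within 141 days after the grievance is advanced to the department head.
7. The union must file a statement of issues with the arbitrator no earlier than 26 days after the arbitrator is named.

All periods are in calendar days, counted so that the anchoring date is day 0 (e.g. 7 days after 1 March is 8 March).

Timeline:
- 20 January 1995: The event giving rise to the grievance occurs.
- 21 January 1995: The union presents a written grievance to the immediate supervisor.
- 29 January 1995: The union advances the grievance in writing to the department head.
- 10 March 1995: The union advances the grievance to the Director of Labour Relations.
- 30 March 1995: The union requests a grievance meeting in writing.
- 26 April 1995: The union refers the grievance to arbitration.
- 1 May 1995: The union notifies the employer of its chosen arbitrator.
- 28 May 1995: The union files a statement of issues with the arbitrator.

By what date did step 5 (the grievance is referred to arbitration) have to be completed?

Step 5 runs from 30 March 1995, when a grievance meeting is requested. The window is 13–28 days after 30 March 1995; it closes on 27 April 1995.

27 April 1995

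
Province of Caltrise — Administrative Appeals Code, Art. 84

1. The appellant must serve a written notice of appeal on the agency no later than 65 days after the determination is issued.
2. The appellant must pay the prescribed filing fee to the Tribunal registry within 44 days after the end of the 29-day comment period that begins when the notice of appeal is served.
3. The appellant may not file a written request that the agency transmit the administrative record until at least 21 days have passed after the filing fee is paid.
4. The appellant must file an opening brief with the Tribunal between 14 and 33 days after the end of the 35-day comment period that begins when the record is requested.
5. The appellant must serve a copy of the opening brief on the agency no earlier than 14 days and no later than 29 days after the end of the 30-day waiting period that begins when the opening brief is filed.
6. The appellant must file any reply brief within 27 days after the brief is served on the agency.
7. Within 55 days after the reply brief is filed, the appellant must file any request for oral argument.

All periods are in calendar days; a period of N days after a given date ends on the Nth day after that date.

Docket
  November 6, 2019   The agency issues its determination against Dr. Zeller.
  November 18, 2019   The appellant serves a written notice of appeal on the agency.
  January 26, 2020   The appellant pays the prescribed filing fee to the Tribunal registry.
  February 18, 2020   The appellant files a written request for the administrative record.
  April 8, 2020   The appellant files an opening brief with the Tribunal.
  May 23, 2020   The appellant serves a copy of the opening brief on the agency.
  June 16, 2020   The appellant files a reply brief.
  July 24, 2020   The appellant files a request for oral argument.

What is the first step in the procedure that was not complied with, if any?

None — every step was satisfied

Step 1: 65 days after November 6, 2019 (when the determination is issued) is January 10, 2020; completed November 18, 2019, before the deadline.
Step 2: 44 days after December 17, 2019 (end of the 29-day comment period, which began when the notice of appeal is served on November 18, 2019) is January 30, 2020; completed January 26, 2020, before the deadline.
Step 3: the earliest permitted date is 21 days after January 26, 2020 (when the filing fee is paid), i.e. February 16, 2020; February 18, 2020 is on or after that date.
Step 4: the window is 14–33 days after March 24, 2020 (end of the 35-day comment period, which began when the record is requested on February 18, 2020), so April 7, 2020 through April 26, 2020; done April 8, 2020, which is between those dates.
Step 5: the window is 14–29 days after May 8, 2020 (end of the 30-day waiting period, which began when the opening brief is filed on April 8, 2020), so May 22, 2020 through June 6, 2020; done May 23, 2020, which is between those dates.
Step 6: 27 days after May 23, 2020 (when the brief is served on the agency) is June 19, 2020; done June 16, 2020 — timely.
Step 7: 55 days after June 16, 2020 (when the reply brief is filed) is August 10, 2020; July 24, 2020 is within that limit.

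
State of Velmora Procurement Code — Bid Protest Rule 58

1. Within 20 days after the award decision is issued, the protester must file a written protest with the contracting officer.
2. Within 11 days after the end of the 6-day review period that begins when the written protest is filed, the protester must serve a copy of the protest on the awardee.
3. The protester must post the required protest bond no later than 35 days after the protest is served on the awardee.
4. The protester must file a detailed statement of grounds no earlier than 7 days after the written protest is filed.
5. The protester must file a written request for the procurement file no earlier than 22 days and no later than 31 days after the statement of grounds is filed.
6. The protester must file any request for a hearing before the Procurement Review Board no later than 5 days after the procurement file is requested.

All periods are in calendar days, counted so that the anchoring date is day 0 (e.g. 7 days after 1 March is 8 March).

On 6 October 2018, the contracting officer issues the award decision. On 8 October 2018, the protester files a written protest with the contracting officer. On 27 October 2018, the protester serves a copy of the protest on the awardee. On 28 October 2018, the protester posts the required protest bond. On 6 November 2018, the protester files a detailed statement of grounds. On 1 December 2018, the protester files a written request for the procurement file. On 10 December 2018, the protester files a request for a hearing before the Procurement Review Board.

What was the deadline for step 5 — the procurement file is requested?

7 December 2018

Step 5 runs from 6 November 2018, when the statement of grounds is filed. The window is 22–31 days after 6 November 2018; it closes on 7 December 2018.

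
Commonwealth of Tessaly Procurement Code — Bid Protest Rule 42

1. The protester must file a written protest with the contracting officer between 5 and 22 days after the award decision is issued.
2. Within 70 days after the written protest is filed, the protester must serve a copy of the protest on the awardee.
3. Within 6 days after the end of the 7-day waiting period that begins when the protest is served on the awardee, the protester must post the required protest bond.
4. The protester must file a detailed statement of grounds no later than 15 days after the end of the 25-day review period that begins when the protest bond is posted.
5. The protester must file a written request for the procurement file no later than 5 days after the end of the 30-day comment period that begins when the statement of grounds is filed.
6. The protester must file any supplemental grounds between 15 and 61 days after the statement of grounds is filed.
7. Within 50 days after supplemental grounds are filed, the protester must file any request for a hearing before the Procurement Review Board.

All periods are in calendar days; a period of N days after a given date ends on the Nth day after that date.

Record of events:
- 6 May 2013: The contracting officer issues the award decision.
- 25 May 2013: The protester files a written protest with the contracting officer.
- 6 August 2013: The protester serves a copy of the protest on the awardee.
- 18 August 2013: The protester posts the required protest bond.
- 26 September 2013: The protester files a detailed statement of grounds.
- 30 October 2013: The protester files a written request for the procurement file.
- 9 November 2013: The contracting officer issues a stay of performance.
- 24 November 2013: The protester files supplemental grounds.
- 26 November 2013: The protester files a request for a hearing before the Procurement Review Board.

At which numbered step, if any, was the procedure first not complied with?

Step 2

Step 1: the window is 5–22 days after 6 May 2013 (when the award decision is issued), so 11 May 2013 through 28 May 2013; done 25 May 2013, which is between those dates.
Step 2: 70 days after 25 May 2013 (when the written protest is filed) is 3 August 2013; 6 August 2013 misses that deadline by 3 days.
No need to go further; step 2 was not satisfied.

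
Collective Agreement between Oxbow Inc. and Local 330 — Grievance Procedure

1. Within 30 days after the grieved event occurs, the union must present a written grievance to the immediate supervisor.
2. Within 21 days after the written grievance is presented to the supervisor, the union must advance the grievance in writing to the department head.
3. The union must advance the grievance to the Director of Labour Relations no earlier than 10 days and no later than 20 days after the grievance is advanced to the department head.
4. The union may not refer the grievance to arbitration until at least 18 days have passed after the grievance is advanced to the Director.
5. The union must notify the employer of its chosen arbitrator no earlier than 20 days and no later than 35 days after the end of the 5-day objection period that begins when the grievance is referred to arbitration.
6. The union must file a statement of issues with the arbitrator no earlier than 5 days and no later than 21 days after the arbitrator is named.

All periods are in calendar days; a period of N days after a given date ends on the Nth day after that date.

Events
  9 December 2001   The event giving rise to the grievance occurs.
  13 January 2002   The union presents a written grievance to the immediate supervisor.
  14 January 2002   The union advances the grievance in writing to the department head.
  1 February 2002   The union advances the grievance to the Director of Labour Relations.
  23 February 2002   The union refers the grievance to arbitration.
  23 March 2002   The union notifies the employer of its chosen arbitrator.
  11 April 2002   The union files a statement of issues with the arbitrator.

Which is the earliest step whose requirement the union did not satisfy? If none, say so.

Step 1

Step 1 — counting 30 days from 9 December 2001 (when the grieved event occurs) gives a deadline of 8 January 2002; done 13 January 2002 — 5 days late.
No need to go further; step 1 was not satisfied.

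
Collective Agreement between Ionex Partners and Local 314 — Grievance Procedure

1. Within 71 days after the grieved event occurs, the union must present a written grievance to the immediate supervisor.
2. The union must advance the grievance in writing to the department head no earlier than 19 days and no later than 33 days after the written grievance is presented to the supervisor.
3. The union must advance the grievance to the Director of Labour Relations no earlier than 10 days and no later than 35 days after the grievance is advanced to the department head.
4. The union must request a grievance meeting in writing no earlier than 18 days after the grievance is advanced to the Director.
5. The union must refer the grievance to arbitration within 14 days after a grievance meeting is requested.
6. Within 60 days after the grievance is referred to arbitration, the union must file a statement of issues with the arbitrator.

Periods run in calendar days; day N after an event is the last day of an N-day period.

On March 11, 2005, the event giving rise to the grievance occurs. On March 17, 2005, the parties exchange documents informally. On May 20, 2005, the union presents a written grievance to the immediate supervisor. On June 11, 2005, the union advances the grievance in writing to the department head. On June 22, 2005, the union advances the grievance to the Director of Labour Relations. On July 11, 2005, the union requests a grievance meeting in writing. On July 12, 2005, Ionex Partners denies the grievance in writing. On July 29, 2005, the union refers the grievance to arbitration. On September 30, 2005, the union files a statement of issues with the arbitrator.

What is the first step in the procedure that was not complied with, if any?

Step 5

Step 1 — counting 71 days from March 11, 2005 (when the grieved event occurs) gives a deadline of May 21, 2005; May 20, 2005 is within that limit.
Step 2 — 19 and 33 days from May 20, 2005 (when the written grievance is presented to the supervisor) are June 8, 2005 and June 22, 2005 respectively; done June 11, 2005 — within the window.
Step 3 — 10 and 35 days from June 11, 2005 (when the grievance is advanced to the department head) are June 21, 2005 and July 16, 2005 respectively; done June 22, 2005 — within the window.
Step 4 — must wait 18 days from June 22, 2005 (when the grievance is advanced to the Director), so not before July 10, 2005; July 11, 2005 is on or after that date.
Step 5 — counting 14 days from July 11, 2005 (when a grievance meeting is requested) gives a deadline of July 25, 2005; not done until July 29, 2005, 4 days after the deadline.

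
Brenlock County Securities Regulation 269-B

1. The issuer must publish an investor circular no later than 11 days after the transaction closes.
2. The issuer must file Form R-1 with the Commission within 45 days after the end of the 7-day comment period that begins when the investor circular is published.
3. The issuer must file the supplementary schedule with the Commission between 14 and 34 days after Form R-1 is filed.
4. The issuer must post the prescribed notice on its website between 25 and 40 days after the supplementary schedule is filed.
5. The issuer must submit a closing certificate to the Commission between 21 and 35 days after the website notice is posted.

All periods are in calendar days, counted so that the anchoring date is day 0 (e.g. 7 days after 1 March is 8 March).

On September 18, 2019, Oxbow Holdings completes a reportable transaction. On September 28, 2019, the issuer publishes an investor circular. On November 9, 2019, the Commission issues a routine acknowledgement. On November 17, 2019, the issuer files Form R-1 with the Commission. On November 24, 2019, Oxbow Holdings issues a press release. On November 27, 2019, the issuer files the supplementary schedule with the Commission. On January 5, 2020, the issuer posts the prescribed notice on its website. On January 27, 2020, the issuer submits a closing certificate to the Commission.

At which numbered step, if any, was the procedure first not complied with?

Step 1: 11 days after September 18, 2019 (when the transaction closes) is September 29, 2019; done September 28, 2019 — timely.
Step 2: 45 days after October 5, 2019 (end of the 7-day comment period, which began when the investor circular is published on September 28, 2019) is November 19, 2019; November 17, 2019 is within that limit.
Step 3: the window is 14–34 days after November 17, 2019 (when Form R-1 is filed), so December 1, 2019 through December 21, 2019; November 27, 2019 is 4 days too early.
Later steps need not be reached.

Step 3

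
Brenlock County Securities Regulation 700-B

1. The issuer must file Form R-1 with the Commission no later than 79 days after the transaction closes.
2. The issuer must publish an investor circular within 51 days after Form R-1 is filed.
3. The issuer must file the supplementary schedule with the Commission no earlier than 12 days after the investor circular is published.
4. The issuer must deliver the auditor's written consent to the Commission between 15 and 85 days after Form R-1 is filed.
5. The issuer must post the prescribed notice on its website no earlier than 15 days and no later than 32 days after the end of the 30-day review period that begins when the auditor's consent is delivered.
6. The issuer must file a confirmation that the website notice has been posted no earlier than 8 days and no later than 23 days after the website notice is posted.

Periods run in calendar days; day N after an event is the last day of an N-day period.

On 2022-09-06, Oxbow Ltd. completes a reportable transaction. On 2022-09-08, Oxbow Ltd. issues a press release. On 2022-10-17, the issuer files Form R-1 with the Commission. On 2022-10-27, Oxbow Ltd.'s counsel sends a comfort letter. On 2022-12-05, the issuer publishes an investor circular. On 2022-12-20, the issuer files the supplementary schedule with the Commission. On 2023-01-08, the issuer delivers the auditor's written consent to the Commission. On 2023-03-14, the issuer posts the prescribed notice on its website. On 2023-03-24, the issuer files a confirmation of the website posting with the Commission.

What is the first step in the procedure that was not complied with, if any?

(1) due by 2022-09-06 + 79 days = 2022-11-24; completed 2022-10-17, before the deadline.
(2) due by 2022-10-17 + 51 days = 2022-12-07; 2022-12-05 is within that limit.
(3) permitted from 2022-12-05 + 12 days = 2022-12-17 onward; done 2022-12-20, after the minimum wait.
(4) the permitted window runs from 2022-10-17 + 15 = 2022-11-01 to 2022-10-17 + 85 = 2023-01-10; done 2023-01-08, which is between those dates.
(5) the permitted window runs from 2023-02-07 + 15 = 2023-02-22 to 2023-02-07 + 32 = 2023-03-11; 2023-03-14 is 3 days past the end of the window.

Step 5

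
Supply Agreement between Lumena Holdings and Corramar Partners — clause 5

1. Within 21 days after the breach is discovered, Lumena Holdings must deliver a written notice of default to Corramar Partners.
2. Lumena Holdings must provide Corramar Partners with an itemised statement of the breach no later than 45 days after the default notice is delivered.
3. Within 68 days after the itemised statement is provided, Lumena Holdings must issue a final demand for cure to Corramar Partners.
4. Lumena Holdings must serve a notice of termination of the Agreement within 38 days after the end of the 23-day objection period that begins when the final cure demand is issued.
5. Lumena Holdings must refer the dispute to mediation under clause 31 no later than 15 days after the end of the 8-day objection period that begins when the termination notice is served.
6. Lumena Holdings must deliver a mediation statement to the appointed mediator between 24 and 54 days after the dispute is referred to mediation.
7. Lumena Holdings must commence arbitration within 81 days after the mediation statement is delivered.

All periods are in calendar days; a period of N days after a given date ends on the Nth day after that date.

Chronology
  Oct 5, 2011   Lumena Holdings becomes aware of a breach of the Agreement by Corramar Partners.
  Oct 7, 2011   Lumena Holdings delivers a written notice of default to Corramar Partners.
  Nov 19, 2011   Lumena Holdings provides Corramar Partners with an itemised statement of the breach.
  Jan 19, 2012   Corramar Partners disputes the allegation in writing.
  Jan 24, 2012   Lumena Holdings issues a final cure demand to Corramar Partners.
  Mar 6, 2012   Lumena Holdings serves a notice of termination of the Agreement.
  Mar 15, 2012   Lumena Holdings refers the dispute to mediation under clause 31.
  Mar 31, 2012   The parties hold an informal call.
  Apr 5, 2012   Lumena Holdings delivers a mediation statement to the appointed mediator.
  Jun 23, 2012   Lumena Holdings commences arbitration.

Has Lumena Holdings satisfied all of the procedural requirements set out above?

No

(1) due by Oct 5, 2011 + 21 days = Oct 26, 2011; done Oct 7, 2011 — timely.
(2) due by Oct 7, 2011 + 45 days = Nov 21, 2011; Nov 19, 2011 is within that limit.
(3) due by Nov 19, 2011 + 68 days = Jan 26, 2012; completed Jan 24, 2012, before the deadline.
(4) due by Feb 16, 2012 + 38 days = Mar 25, 2012; Mar 6, 2012 is within that limit.
(5) due by Mar 14, 2012 + 15 days = Mar 29, 2012; completed Mar 15, 2012, before the deadline.
(6) the permitted window runs from Mar 15, 2012 + 24 = Apr 8, 2012 to Mar 15, 2012 + 54 = May 8, 2012; done Apr 5, 2012 — 3 days before the window opened.
Later steps need not be reached.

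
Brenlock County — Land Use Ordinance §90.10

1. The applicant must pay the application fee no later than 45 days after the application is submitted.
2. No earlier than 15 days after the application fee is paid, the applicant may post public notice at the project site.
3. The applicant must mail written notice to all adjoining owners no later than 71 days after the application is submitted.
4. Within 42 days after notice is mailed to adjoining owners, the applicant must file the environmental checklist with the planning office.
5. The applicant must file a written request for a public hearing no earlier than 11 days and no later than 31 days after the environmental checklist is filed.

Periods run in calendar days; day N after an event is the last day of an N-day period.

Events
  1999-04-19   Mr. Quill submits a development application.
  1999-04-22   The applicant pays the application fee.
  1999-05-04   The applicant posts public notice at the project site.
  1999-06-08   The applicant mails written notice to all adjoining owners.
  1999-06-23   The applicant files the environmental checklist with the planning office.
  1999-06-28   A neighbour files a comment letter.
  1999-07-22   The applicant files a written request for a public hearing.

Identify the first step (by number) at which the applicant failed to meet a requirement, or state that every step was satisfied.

Step 2

(1) due by 1999-04-19 + 45 days = 1999-06-03; done 1999-04-22 — timely.
(2) permitted from 1999-04-22 + 15 days = 1999-05-07 onward; acted on 1999-05-04, 3 days prematurely.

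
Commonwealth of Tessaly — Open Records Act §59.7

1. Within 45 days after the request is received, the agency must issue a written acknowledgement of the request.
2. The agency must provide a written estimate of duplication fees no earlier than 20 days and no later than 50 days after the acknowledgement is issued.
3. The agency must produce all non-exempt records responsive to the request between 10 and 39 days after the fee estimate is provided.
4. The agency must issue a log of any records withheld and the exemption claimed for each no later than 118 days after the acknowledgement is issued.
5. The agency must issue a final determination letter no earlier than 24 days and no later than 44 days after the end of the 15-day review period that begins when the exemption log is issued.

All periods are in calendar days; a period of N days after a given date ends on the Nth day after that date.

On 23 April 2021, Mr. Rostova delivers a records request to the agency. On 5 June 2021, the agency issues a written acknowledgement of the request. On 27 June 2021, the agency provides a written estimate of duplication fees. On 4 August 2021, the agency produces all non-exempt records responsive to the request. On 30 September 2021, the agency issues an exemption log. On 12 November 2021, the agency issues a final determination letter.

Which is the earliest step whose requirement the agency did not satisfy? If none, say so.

Step 1: 45 days after 23 April 2021 (when the request is received) is 7 June 2021; completed 5 June 2021, before the deadline.
Step 2: the window is 20–50 days after 5 June 2021 (when the acknowledgement is issued), so 25 June 2021 through 25 July 2021; done 27 June 2021 — within the window.
Step 3: the window is 10–39 days after 27 June 2021 (when the fee estimate is provided), so 7 July 2021 through 5 August 2021; done 4 August 2021 — within the window.
Step 4: 118 days after 5 June 2021 (when the acknowledgement is issued) is 1 October 2021; completed 30 September 2021, before the deadline.
Step 5: the window is 24–44 days after 15 October 2021 (end of the 15-day review period, which began when the exemption log is issued on 30 September 2021), so 8 November 2021 through 28 November 2021; 12 November 2021 falls inside that range.

None — every step was satisfied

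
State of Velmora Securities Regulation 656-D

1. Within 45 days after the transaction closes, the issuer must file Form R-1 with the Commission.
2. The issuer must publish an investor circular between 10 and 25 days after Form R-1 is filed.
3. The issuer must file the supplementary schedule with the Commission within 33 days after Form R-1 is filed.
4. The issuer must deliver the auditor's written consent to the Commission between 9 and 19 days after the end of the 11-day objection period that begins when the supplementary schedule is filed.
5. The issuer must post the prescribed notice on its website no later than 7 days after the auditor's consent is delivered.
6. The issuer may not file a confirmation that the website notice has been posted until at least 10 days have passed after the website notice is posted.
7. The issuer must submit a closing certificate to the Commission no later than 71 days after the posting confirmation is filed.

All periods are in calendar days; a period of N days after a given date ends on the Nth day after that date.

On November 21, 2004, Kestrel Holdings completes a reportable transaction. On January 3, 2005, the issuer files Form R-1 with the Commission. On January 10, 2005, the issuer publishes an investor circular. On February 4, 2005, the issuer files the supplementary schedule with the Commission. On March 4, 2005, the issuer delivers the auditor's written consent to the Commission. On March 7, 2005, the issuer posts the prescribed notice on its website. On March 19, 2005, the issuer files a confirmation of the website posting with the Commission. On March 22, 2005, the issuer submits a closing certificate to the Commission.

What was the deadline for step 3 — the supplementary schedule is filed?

Step 3 runs from January 3, 2005, when Form R-1 is filed. 33 days after January 3, 2005 is February 5, 2005.

February 5, 2005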